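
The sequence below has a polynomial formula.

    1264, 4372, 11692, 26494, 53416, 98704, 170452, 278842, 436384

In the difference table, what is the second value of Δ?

7320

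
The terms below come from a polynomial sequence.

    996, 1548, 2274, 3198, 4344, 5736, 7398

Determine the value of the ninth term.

11628

552 , 726 , 924 , 1146 , 1392 , 1662
174 , 198 , 222 , 246 , 270
24 , 24 , 24 , 24
Third differences constant at 24.
270 + 24 = 294;  1662 + 294 = 1956;  7398 + 1956 = 9354
294 + 24 = 318;  1956 + 318 = 2274;  9354 + 2274 = 11628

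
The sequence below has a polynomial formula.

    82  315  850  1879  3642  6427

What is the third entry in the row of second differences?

First differences: 233, 535, 1029, 1763, 2785
Second differences: 302, 494, 734, 1022
Third differences: 192, 240, 288
Fourth differences: 48, 48

734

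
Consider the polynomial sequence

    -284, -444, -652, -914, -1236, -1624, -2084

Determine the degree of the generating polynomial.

3

-160, -208, -262, -322, -388, -460
-48, -54, -60, -66, -72
-6, -6, -6, -6
The third differences are constant, so the polynomial has degree 3.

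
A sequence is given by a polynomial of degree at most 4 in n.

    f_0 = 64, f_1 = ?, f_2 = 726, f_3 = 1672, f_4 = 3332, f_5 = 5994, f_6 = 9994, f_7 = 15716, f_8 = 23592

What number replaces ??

254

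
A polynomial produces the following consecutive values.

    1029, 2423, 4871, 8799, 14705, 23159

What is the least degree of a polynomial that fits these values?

First differences: 1394, 2448, 3928, 5906, 8454
Second differences: 1054, 1480, 1978, 2548
Third differences: 426, 498, 570
Fourth differences: 72, 72
The fourth differences are constant, so the polynomial has degree 4.

4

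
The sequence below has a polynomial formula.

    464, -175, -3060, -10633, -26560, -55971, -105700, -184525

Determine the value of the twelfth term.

Δ: -639  -2885  -7573  -15927  -29411  -49729  -78825
Δ²: -2246  -4688  -8354  -13484  -20318  -29096
Δ³: -2442  -3666  -5130  -6834  -8778
Δ⁴: -1224  -1464  -1704  -1944
Δ⁵: -240  -240  -240
Constant fifth difference = -240, so extend:
-1944 − 240 = -2184;  -8778 − 2184 = -10962;  -29096 − 10962 = -40058;  -78825 − 40058 = -118883;  -184525 − 118883 = -303408
-2184 − 240 = -2424;  -10962 − 2424 = -13386;  -40058 − 13386 = -53444;  -118883 − 53444 = -172327;  -303408 − 172327 = -475735
-2424 − 240 = -2664;  -13386 − 2664 = -16050;  -53444 − 16050 = -69494;  -172327 − 69494 = -241821;  -475735 − 241821 = -717556
-2664 − 240 = -2904;  -16050 − 2904 = -18954;  -69494 − 18954 = -88448;  -241821 − 88448 = -330269;  -717556 − 330269 = -1047825

-1047825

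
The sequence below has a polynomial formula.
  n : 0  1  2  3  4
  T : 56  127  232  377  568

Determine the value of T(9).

71, 105, 145, 191
34, 40, 46
6, 6
Third differences constant at 6.
46 + 6 = 52;  191 + 52 = 243;  568 + 243 = 811
52 + 6 = 58;  243 + 58 = 301;  811 + 301 = 1112
58 + 6 = 64;  301 + 64 = 365;  1112 + 365 = 1477
64 + 6 = 70;  365 + 70 = 435;  1477 + 435 = 1912
70 + 6 = 76;  435 + 76 = 511;  1912 + 511 = 2423

2423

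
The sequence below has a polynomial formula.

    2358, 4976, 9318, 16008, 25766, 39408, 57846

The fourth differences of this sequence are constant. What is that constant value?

96

D1: 2618, 4342, 6690, 9758, 13642, 18438
D2: 1724, 2348, 3068, 3884, 4796
D3: 624, 720, 816, 912
D4: 96, 96, 96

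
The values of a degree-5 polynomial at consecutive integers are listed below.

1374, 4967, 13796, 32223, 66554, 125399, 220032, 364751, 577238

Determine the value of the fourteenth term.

3593, 8829, 18427, 34331, 58845, 94633, 144719, 212487
5236, 9598, 15904, 24514, 35788, 50086, 67768
4362, 6306, 8610, 11274, 14298, 17682
1944, 2304, 2664, 3024, 3384
360, 360, 360, 360
Fifth differences constant at 360.
3384 + 360 = 3744;  17682 + 3744 = 21426;  67768 + 21426 = 89194;  212487 + 89194 = 301681;  577238 + 301681 = 878919
3744 + 360 = 4104;  21426 + 4104 = 25530;  89194 + 25530 = 114724;  301681 + 114724 = 416405;  878919 + 416405 = 1295324
4104 + 360 = 4464;  25530 + 4464 = 29994;  114724 + 29994 = 144718;  416405 + 144718 = 561123;  1295324 + 561123 = 1856447
4464 + 360 = 4824;  29994 + 4824 = 34818;  144718 + 34818 = 179536;  561123 + 179536 = 740659;  1856447 + 740659 = 2597106
4824 + 360 = 5184;  34818 + 5184 = 40002;  179536 + 40002 = 219538;  740659 + 219538 = 960197;  2597106 + 960197 = 3557303

3557303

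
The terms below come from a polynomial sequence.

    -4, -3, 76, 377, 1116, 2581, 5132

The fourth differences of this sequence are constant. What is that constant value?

72

First differences: 1, 79, 301, 739, 1465, 2551
Second differences: 78, 222, 438, 726, 1086
Third differences: 144, 216, 288, 360
Fourth differences: 72, 72, 72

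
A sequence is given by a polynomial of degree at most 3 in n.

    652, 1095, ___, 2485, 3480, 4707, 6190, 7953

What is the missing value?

1698

Using the last 5 terms:
First differences: 995  1227  1483  1763
Second differences: 232  256  280
Third differences: 24  24
Constant third difference = 24.
Extend backward: 232 − 24 = 208;  995 − 208 = 787;  2485 − 787 = 1698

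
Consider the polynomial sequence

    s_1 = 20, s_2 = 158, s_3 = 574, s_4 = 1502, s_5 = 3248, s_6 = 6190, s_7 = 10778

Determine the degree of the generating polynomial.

4

138, 416, 928, 1746, 2942, 4588
278, 512, 818, 1196, 1646
234, 306, 378, 450
72, 72, 72
The fourth differences are constant, so the polynomial has degree 4.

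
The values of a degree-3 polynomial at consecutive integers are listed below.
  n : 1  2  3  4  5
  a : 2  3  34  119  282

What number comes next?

547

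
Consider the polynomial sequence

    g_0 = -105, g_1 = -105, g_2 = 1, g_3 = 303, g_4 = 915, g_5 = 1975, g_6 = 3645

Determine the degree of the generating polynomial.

4

Δ: 0, 106, 302, 612, 1060, 1670
Δ²: 106, 196, 310, 448, 610
Δ³: 90, 114, 138, 162
Δ⁴: 24, 24, 24
The fourth differences are constant, so the polynomial has degree 4.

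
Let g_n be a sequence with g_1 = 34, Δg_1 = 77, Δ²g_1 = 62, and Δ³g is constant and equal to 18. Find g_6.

1219

Build the table forward from the leading diagonal:
Third differences: 18  18  18  18  18  18
Second differences: 62  80  98  116  134  152
First differences: 77  139  219  317  433  567
g: 34  111  250  469  786  1219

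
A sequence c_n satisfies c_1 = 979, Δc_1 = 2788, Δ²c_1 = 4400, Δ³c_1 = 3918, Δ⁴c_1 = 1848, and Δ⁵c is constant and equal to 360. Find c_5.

56051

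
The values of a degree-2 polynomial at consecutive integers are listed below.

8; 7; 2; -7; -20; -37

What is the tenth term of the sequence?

-145

-1  -5  -9  -13  -17
-4  -4  -4  -4
Second differences constant at -4.
-17 − 4 = -21;  -37 − 21 = -58
-21 − 4 = -25;  -58 − 25 = -83
-25 − 4 = -29;  -83 − 29 = -112
-29 − 4 = -33;  -112 − 33 = -145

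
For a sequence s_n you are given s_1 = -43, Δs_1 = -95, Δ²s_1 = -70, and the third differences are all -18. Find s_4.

-556

Build the table forward from the leading diagonal:
Δ³: -18  -18  -18  -18
Δ²: -70  -88  -106  -124
Δ: -95  -165  -253  -359
s: -43  -138  -303  -556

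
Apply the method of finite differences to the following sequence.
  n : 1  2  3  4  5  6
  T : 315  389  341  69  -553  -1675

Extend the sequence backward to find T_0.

Δ: 74  -48  -272  -622  -1122
Δ²: -122  -224  -350  -500
Δ³: -102  -126  -150
Δ⁴: -24  -24
The fourth differences are constant at -24.
Work back: -102 + 24 = -78;  -122 + 78 = -44;  74 + 44 = 118;  315 − 118 = 197

197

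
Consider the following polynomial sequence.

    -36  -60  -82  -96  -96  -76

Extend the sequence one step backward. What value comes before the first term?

-16

D1: -24  -22  -14  0  20
D2: 2  8  14  20
D3: 6  6  6
The third differences are constant at 6.
Work back: 2 − 6 = -4;  -24 + 4 = -20;  -36 + 20 = -16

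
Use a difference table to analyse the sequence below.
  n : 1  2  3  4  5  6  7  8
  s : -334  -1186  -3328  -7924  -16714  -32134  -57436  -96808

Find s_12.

D1: -852, -2142, -4596, -8790, -15420, -25302, -39372
D2: -1290, -2454, -4194, -6630, -9882, -14070
D3: -1164, -1740, -2436, -3252, -4188
D4: -576, -696, -816, -936
D5: -120, -120, -120
Fifth differences constant at -120.
-936 − 120 = -1056;  -4188 − 1056 = -5244;  -14070 − 5244 = -19314;  -39372 − 19314 = -58686;  -96808 − 58686 = -155494
-1056 − 120 = -1176;  -5244 − 1176 = -6420;  -19314 − 6420 = -25734;  -58686 − 25734 = -84420;  -155494 − 84420 = -239914
-1176 − 120 = -1296;  -6420 − 1296 = -7716;  -25734 − 7716 = -33450;  -84420 − 33450 = -117870;  -239914 − 117870 = -357784
-1296 − 120 = -1416;  -7716 − 1416 = -9132;  -33450 − 9132 = -42582;  -117870 − 42582 = -160452;  -357784 − 160452 = -518236

-518236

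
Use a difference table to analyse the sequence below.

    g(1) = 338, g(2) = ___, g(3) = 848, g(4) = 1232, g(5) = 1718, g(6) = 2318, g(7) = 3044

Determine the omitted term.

554

Using the last 5 terms:
384  486  600  726
102  114  126
12  12
Constant third difference = 12.
Extend backward: 102 − 12 = 90;  384 − 90 = 294;  848 − 294 = 554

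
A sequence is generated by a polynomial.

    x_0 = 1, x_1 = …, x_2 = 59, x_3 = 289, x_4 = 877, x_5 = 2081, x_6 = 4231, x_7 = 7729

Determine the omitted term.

Using the last 6 terms:
Δ: 230  588  1204  2150  3498
Δ²: 358  616  946  1348
Δ³: 258  330  402
Δ⁴: 72  72
Constant fourth difference = 72.
Extend backward: 258 − 72 = 186;  358 − 186 = 172;  230 − 172 = 58;  59 − 58 = 1

1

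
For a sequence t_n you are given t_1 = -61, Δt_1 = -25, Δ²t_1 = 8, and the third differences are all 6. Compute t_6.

-46

Build the table forward from the leading diagonal:
Third differences: 6  6  6  6  6  6
Second differences: 8  14  20  26  32  38
First differences: -25  -17  -3  17  43  75
t: -61  -86  -103  -106  -89  -46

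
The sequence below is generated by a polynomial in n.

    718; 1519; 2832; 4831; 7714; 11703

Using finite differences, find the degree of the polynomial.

4

801, 1313, 1999, 2883, 3989
512, 686, 884, 1106
174, 198, 222
24, 24
The fourth differences are constant, so the polynomial has degree 4.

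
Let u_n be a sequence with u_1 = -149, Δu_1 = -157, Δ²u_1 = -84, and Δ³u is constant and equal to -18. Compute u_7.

Build the table forward from the leading diagonal:
Δ³: -18, -18, -18, -18, -18, -18, -18
Δ²: -84, -102, -120, -138, -156, -174, -192
Δ: -157, -241, -343, -463, -601, -757, -931
u: -149, -306, -547, -890, -1353, -1954, -2711

-2711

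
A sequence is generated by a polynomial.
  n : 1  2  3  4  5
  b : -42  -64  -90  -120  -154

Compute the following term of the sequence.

Δ: -22 , -26 , -30 , -34
Δ²: -4 , -4 , -4
The second differences are constant (-4).
-34 − 4 = -38;  -154 − 38 = -192

-192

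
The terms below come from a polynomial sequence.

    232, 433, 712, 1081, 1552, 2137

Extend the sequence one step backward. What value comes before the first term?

D1: 201  279  369  471  585
D2: 78  90  102  114
D3: 12  12  12
The third differences are constant at 12.
Work back: 78 − 12 = 66;  201 − 66 = 135;  232 − 135 = 97

97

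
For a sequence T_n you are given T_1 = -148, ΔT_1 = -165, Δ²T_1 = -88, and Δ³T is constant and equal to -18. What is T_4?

-925

Build the table forward from the leading diagonal:
Δ³: -18  -18  -18  -18
Δ²: -88  -106  -124  -142
Δ: -165  -253  -359  -483
T: -148  -313  -566  -925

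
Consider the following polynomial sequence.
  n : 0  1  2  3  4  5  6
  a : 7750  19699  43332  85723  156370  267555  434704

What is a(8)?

Δ: 11949, 23633, 42391, 70647, 111185, 167149
Δ²: 11684, 18758, 28256, 40538, 55964
Δ³: 7074, 9498, 12282, 15426
Δ⁴: 2424, 2784, 3144
Δ⁵: 360, 360
Constant fifth difference = 360, so extend:
3144 + 360 = 3504;  15426 + 3504 = 18930;  55964 + 18930 = 74894;  167149 + 74894 = 242043;  434704 + 242043 = 676747
3504 + 360 = 3864;  18930 + 3864 = 22794;  74894 + 22794 = 97688;  242043 + 97688 = 339731;  676747 + 339731 = 1016478

1016478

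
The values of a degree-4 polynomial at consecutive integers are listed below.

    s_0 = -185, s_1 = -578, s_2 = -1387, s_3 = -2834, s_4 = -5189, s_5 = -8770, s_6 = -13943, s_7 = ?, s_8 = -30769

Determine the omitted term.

-21122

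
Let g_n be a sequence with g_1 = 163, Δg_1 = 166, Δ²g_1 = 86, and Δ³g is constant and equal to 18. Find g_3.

581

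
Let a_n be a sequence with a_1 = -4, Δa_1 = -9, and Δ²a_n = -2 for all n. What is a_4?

-37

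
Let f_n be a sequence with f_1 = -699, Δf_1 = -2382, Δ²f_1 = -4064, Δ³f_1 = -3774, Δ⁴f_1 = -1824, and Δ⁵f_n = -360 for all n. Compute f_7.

-180951

Build the table forward from the leading diagonal:
Δ⁵: -360  -360  -360  -360  -360  -360  -360
Δ⁴: -1824  -2184  -2544  -2904  -3264  -3624  -3984
Δ³: -3774  -5598  -7782  -10326  -13230  -16494  -20118
Δ²: -4064  -7838  -13436  -21218  -31544  -44774  -61268
Δ: -2382  -6446  -14284  -27720  -48938  -80482  -125256
f: -699  -3081  -9527  -23811  -51531  -100469  -180951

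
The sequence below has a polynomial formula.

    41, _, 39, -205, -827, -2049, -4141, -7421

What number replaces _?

Using the last 6 terms:
-244, -622, -1222, -2092, -3280
-378, -600, -870, -1188
-222, -270, -318
-48, -48
Constant fourth difference = -48.
Extend backward: -222 + 48 = -174;  -378 + 174 = -204;  -244 + 204 = -40;  39 + 40 = 79

79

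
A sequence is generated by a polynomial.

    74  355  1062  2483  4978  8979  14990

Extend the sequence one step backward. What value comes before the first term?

Δ: 281  707  1421  2495  4001  6011
Δ²: 426  714  1074  1506  2010
Δ³: 288  360  432  504
Δ⁴: 72  72  72
The fourth differences are constant at 72.
Work back: 288 − 72 = 216;  426 − 216 = 210;  281 − 210 = 71;  74 − 71 = 3

3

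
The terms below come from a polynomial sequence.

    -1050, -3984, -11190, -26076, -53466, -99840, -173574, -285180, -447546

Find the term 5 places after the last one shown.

D1: -2934, -7206, -14886, -27390, -46374, -73734, -111606, -162366
D2: -4272, -7680, -12504, -18984, -27360, -37872, -50760
D3: -3408, -4824, -6480, -8376, -10512, -12888
D4: -1416, -1656, -1896, -2136, -2376
D5: -240, -240, -240, -240
The fifth differences are constant (-240).
-2376 − 240 = -2616;  -12888 − 2616 = -15504;  -50760 − 15504 = -66264;  -162366 − 66264 = -228630;  -447546 − 228630 = -676176
-2616 − 240 = -2856;  -15504 − 2856 = -18360;  -66264 − 18360 = -84624;  -228630 − 84624 = -313254;  -676176 − 313254 = -989430
-2856 − 240 = -3096;  -18360 − 3096 = -21456;  -84624 − 21456 = -106080;  -313254 − 106080 = -419334;  -989430 − 419334 = -1408764
-3096 − 240 = -3336;  -21456 − 3336 = -24792;  -106080 − 24792 = -130872;  -419334 − 130872 = -550206;  -1408764 − 550206 = -1958970
-3336 − 240 = -3576;  -24792 − 3576 = -28368;  -130872 − 28368 = -159240;  -550206 − 159240 = -709446;  -1958970 − 709446 = -2668416

-2668416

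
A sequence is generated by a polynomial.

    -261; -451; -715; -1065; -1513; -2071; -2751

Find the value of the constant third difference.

-12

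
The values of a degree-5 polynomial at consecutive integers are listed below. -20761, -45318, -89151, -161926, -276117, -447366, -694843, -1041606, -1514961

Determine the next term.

-2146822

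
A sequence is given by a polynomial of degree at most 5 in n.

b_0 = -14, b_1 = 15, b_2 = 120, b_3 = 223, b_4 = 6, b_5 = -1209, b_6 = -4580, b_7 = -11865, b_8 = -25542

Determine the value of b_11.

D1: 29, 105, 103, -217, -1215, -3371, -7285, -13677
D2: 76, -2, -320, -998, -2156, -3914, -6392
D3: -78, -318, -678, -1158, -1758, -2478
D4: -240, -360, -480, -600, -720
D5: -120, -120, -120, -120
Fifth differences constant at -120.
-720 − 120 = -840;  -2478 − 840 = -3318;  -6392 − 3318 = -9710;  -13677 − 9710 = -23387;  -25542 − 23387 = -48929
-840 − 120 = -960;  -3318 − 960 = -4278;  -9710 − 4278 = -13988;  -23387 − 13988 = -37375;  -48929 − 37375 = -86304
-960 − 120 = -1080;  -4278 − 1080 = -5358;  -13988 − 5358 = -19346;  -37375 − 19346 = -56721;  -86304 − 56721 = -143025

-143025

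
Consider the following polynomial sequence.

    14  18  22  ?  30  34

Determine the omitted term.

26

Using the first 3 terms:
First differences: 4  4
Constant first difference = 4.
Extend forward: 22 + 4 = 26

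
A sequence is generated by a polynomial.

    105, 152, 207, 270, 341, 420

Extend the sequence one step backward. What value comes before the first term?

66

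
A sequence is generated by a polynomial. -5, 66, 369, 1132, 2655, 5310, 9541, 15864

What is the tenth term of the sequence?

37210

First differences: 71, 303, 763, 1523, 2655, 4231, 6323
Second differences: 232, 460, 760, 1132, 1576, 2092
Third differences: 228, 300, 372, 444, 516
Fourth differences: 72, 72, 72, 72
The fourth differences are constant (72).
516 + 72 = 588;  2092 + 588 = 2680;  6323 + 2680 = 9003;  15864 + 9003 = 24867
588 + 72 = 660;  2680 + 660 = 3340;  9003 + 3340 = 12343;  24867 + 12343 = 37210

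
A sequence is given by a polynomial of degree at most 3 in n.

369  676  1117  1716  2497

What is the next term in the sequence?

Δ: 307 , 441 , 599 , 781
Δ²: 134 , 158 , 182
Δ³: 24 , 24
The third differences are constant (24).
182 + 24 = 206;  781 + 206 = 987;  2497 + 987 = 3484

3484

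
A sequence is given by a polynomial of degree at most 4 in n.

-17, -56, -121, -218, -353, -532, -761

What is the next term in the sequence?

-1046

D1: -39, -65, -97, -135, -179, -229
D2: -26, -32, -38, -44, -50
D3: -6, -6, -6, -6
Third differences constant at -6.
-50 − 6 = -56;  -229 − 56 = -285;  -761 − 285 = -1046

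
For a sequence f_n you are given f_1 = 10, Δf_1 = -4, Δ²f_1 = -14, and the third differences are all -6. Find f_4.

-50

Build the table forward from the leading diagonal:
Third differences: -6, -6, -6, -6
Second differences: -14, -20, -26, -32
First differences: -4, -18, -38, -64
f: 10, 6, -12, -50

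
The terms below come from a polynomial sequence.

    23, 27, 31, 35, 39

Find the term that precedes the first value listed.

D1: 4, 4, 4, 4
The first differences are constant at 4.
Work back: 23 − 4 = 19

19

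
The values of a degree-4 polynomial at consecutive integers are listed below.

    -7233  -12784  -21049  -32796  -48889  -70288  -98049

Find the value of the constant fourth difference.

-96

D1: -5551, -8265, -11747, -16093, -21399, -27761
D2: -2714, -3482, -4346, -5306, -6362
D3: -768, -864, -960, -1056
D4: -96, -96, -96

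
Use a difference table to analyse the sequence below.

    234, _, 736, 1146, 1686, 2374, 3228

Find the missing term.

438

Using the last 5 terms:
First differences: 410  540  688  854
Second differences: 130  148  166
Third differences: 18  18
Constant third difference = 18.
Extend backward: 130 − 18 = 112;  410 − 112 = 298;  736 − 298 = 438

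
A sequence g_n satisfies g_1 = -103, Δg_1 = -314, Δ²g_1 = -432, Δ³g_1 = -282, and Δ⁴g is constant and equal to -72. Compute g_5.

-5151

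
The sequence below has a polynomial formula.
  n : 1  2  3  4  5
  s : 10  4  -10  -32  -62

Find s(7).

-146

First differences: -6, -14, -22, -30
Second differences: -8, -8, -8
Second differences constant at -8.
-30 − 8 = -38;  -62 − 38 = -100
-38 − 8 = -46;  -100 − 46 = -146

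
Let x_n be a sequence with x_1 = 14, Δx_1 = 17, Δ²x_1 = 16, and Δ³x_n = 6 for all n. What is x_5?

202

Build the table forward from the leading diagonal:
D3: 6, 6, 6, 6, 6
D2: 16, 22, 28, 34, 40
D1: 17, 33, 55, 83, 117
x: 14, 31, 64, 119, 202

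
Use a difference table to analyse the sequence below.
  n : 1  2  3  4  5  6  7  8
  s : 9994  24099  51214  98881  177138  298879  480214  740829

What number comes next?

D1: 14105 , 27115 , 47667 , 78257 , 121741 , 181335 , 260615
D2: 13010 , 20552 , 30590 , 43484 , 59594 , 79280
D3: 7542 , 10038 , 12894 , 16110 , 19686
D4: 2496 , 2856 , 3216 , 3576
D5: 360 , 360 , 360
Constant fifth difference = 360, so extend:
3576 + 360 = 3936;  19686 + 3936 = 23622;  79280 + 23622 = 102902;  260615 + 102902 = 363517;  740829 + 363517 = 1104346

1104346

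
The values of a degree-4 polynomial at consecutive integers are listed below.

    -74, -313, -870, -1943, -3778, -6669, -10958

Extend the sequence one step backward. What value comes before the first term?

-239, -557, -1073, -1835, -2891, -4289
-318, -516, -762, -1056, -1398
-198, -246, -294, -342
-48, -48, -48
The fourth differences are constant at -48.
Work back: -198 + 48 = -150;  -318 + 150 = -168;  -239 + 168 = -71;  -74 + 71 = -3

-3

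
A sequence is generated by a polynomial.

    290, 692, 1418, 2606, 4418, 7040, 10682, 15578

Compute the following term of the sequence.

21986

402, 726, 1188, 1812, 2622, 3642, 4896
324, 462, 624, 810, 1020, 1254
138, 162, 186, 210, 234
24, 24, 24, 24
Constant fourth difference = 24, so extend:
234 + 24 = 258;  1254 + 258 = 1512;  4896 + 1512 = 6408;  15578 + 6408 = 21986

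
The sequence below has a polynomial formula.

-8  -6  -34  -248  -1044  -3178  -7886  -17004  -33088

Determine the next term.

-59534

First differences: 2, -28, -214, -796, -2134, -4708, -9118, -16084
Second differences: -30, -186, -582, -1338, -2574, -4410, -6966
Third differences: -156, -396, -756, -1236, -1836, -2556
Fourth differences: -240, -360, -480, -600, -720
Fifth differences: -120, -120, -120, -120
Fifth differences constant at -120.
-720 − 120 = -840;  -2556 − 840 = -3396;  -6966 − 3396 = -10362;  -16084 − 10362 = -26446;  -33088 − 26446 = -59534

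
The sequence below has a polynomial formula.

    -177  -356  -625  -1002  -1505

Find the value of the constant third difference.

-18

Δ: -179, -269, -377, -503
Δ²: -90, -108, -126
Δ³: -18, -18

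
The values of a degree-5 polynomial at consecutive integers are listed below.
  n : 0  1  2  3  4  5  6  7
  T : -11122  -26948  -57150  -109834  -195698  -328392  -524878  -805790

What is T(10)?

-2424062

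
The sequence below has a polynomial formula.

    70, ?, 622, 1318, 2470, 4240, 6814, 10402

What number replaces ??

Using the last 6 terms:
D1: 696  1152  1770  2574  3588
D2: 456  618  804  1014
D3: 162  186  210
D4: 24  24
Constant fourth difference = 24.
Extend backward: 162 − 24 = 138;  456 − 138 = 318;  696 − 318 = 378;  622 − 378 = 244

244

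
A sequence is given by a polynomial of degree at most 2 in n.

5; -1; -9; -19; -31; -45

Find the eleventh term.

D1: -6 , -8 , -10 , -12 , -14
D2: -2 , -2 , -2 , -2
Second differences constant at -2.
-14 − 2 = -16;  -45 − 16 = -61
-16 − 2 = -18;  -61 − 18 = -79
-18 − 2 = -20;  -79 − 20 = -99
-20 − 2 = -22;  -99 − 22 = -121
-22 − 2 = -24;  -121 − 24 = -145

-145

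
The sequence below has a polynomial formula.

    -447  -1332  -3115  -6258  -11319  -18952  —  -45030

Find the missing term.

-29907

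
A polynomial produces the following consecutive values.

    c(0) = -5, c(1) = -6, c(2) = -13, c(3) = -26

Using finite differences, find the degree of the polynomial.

2

Δ: -1, -7, -13
Δ²: -6, -6
The second differences are constant, so the polynomial has degree 2.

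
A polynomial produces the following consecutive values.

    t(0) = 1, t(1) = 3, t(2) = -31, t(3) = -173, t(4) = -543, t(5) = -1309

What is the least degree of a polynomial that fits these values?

4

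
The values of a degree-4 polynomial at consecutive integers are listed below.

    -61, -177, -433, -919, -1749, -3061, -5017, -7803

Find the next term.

-116, -256, -486, -830, -1312, -1956, -2786
-140, -230, -344, -482, -644, -830
-90, -114, -138, -162, -186
-24, -24, -24, -24
Fourth differences constant at -24.
-186 − 24 = -210;  -830 − 210 = -1040;  -2786 − 1040 = -3826;  -7803 − 3826 = -11629

-11629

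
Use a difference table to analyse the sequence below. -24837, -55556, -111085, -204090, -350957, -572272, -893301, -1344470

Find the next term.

-1961845

D1: -30719  -55529  -93005  -146867  -221315  -321029  -451169
D2: -24810  -37476  -53862  -74448  -99714  -130140
D3: -12666  -16386  -20586  -25266  -30426
D4: -3720  -4200  -4680  -5160
D5: -480  -480  -480
Fifth differences constant at -480.
-5160 − 480 = -5640;  -30426 − 5640 = -36066;  -130140 − 36066 = -166206;  -451169 − 166206 = -617375;  -1344470 − 617375 = -1961845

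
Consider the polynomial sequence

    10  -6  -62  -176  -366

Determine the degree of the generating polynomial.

3

D1: -16, -56, -114, -190
D2: -40, -58, -76
D3: -18, -18
The third differences are constant, so the polynomial has degree 3.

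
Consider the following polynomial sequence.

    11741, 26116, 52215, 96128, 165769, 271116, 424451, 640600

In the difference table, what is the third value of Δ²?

25728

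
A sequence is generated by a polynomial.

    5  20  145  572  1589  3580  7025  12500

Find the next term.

20677

15  125  427  1017  1991  3445  5475
110  302  590  974  1454  2030
192  288  384  480  576
96  96  96  96
Constant fourth difference = 96, so extend:
576 + 96 = 672;  2030 + 672 = 2702;  5475 + 2702 = 8177;  12500 + 8177 = 20677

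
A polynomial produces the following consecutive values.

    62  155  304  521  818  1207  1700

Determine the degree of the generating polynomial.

93, 149, 217, 297, 389, 493
56, 68, 80, 92, 104
12, 12, 12, 12
The third differences are constant, so the polynomial has degree 3.

3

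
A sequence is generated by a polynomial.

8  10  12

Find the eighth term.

D1: 2, 2
Constant first difference = 2, so extend:
12 + 2 = 14
14 + 2 = 16
16 + 2 = 18
18 + 2 = 20
20 + 2 = 22

22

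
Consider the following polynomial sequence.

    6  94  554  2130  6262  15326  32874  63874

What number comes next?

D1: 88, 460, 1576, 4132, 9064, 17548, 31000
D2: 372, 1116, 2556, 4932, 8484, 13452
D3: 744, 1440, 2376, 3552, 4968
D4: 696, 936, 1176, 1416
D5: 240, 240, 240
The fifth differences are constant (240).
1416 + 240 = 1656;  4968 + 1656 = 6624;  13452 + 6624 = 20076;  31000 + 20076 = 51076;  63874 + 51076 = 114950

114950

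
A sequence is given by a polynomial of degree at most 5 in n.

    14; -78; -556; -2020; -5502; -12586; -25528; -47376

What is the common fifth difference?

First differences: -92, -478, -1464, -3482, -7084, -12942, -21848
Second differences: -386, -986, -2018, -3602, -5858, -8906
Third differences: -600, -1032, -1584, -2256, -3048
Fourth differences: -432, -552, -672, -792
Fifth differences: -120, -120, -120

-120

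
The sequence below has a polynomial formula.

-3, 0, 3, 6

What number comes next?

9

First differences: 3 , 3 , 3
First differences constant at 3.
6 + 3 = 9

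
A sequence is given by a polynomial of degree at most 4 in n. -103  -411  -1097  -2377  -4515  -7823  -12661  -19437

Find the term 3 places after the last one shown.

-308  -686  -1280  -2138  -3308  -4838  -6776
-378  -594  -858  -1170  -1530  -1938
-216  -264  -312  -360  -408
-48  -48  -48  -48
Fourth differences constant at -48.
-408 − 48 = -456;  -1938 − 456 = -2394;  -6776 − 2394 = -9170;  -19437 − 9170 = -28607
-456 − 48 = -504;  -2394 − 504 = -2898;  -9170 − 2898 = -12068;  -28607 − 12068 = -40675
-504 − 48 = -552;  -2898 − 552 = -3450;  -12068 − 3450 = -15518;  -40675 − 15518 = -56193

-56193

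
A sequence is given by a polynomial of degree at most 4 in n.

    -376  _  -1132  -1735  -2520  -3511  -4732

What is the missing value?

-687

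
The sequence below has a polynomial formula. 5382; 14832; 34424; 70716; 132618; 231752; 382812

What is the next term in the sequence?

603924

First differences: 9450  19592  36292  61902  99134  151060
Second differences: 10142  16700  25610  37232  51926
Third differences: 6558  8910  11622  14694
Fourth differences: 2352  2712  3072
Fifth differences: 360  360
The fifth differences are constant (360).
3072 + 360 = 3432;  14694 + 3432 = 18126;  51926 + 18126 = 70052;  151060 + 70052 = 221112;  382812 + 221112 = 603924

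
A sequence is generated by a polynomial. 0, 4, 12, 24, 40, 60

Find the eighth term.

112

First differences: 4, 8, 12, 16, 20
Second differences: 4, 4, 4, 4
Constant second difference = 4, so extend:
20 + 4 = 24;  60 + 24 = 84
24 + 4 = 28;  84 + 28 = 112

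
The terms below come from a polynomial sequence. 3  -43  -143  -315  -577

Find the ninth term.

-2885

-46  -100  -172  -262
-54  -72  -90
-18  -18
Third differences constant at -18.
-90 − 18 = -108;  -262 − 108 = -370;  -577 − 370 = -947
-108 − 18 = -126;  -370 − 126 = -496;  -947 − 496 = -1443
-126 − 18 = -144;  -496 − 144 = -640;  -1443 − 640 = -2083
-144 − 18 = -162;  -640 − 162 = -802;  -2083 − 802 = -2885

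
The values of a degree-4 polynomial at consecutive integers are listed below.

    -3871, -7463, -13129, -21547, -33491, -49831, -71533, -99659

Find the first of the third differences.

-678

D1: -3592, -5666, -8418, -11944, -16340, -21702, -28126
D2: -2074, -2752, -3526, -4396, -5362, -6424
D3: -678, -774, -870, -966, -1062
D4: -96, -96, -96, -96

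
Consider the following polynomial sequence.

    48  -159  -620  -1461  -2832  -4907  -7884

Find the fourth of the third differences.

-198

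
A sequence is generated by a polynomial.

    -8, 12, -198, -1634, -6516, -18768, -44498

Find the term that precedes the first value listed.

20, -210, -1436, -4882, -12252, -25730
-230, -1226, -3446, -7370, -13478
-996, -2220, -3924, -6108
-1224, -1704, -2184
-480, -480
The fifth differences are constant at -480.
Work back: -1224 + 480 = -744;  -996 + 744 = -252;  -230 + 252 = 22;  20 − 22 = -2;  -8 + 2 = -6

-6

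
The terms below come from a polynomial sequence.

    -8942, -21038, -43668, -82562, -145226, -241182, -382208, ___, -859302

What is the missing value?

Using the first 7 terms:
D1: -12096  -22630  -38894  -62664  -95956  -141026
D2: -10534  -16264  -23770  -33292  -45070
D3: -5730  -7506  -9522  -11778
D4: -1776  -2016  -2256
D5: -240  -240
Constant fifth difference = -240.
Extend forward: -2256 − 240 = -2496;  -11778 − 2496 = -14274;  -45070 − 14274 = -59344;  -141026 − 59344 = -200370;  -382208 − 200370 = -582578

-582578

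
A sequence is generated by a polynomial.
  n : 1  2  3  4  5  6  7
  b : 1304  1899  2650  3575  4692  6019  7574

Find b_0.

First differences: 595, 751, 925, 1117, 1327, 1555
Second differences: 156, 174, 192, 210, 228
Third differences: 18, 18, 18, 18
The third differences are constant at 18.
Work back: 156 − 18 = 138;  595 − 138 = 457;  1304 − 457 = 847

847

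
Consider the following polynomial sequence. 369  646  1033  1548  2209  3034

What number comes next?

4041

D1: 277, 387, 515, 661, 825
D2: 110, 128, 146, 164
D3: 18, 18, 18
The third differences are constant (18).
164 + 18 = 182;  825 + 182 = 1007;  3034 + 1007 = 4041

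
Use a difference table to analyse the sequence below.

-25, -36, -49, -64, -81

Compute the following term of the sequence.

-100

First differences: -11  -13  -15  -17
Second differences: -2  -2  -2
Second differences constant at -2.
-17 − 2 = -19;  -81 − 19 = -100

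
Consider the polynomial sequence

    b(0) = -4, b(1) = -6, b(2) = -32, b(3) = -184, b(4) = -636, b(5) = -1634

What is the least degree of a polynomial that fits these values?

First differences: -2, -26, -152, -452, -998
Second differences: -24, -126, -300, -546
Third differences: -102, -174, -246
Fourth differences: -72, -72
The fourth differences are constant, so the polynomial has degree 4.

4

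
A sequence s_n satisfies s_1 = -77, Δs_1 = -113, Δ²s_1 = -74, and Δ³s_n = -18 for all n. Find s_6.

Build the table forward from the leading diagonal:
D3: -18  -18  -18  -18  -18  -18
D2: -74  -92  -110  -128  -146  -164
D1: -113  -187  -279  -389  -517  -663
s: -77  -190  -377  -656  -1045  -1562

-1562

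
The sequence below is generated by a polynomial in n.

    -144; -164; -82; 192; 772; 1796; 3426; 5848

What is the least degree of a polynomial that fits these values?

4

Δ: -20, 82, 274, 580, 1024, 1630, 2422
Δ²: 102, 192, 306, 444, 606, 792
Δ³: 90, 114, 138, 162, 186
Δ⁴: 24, 24, 24, 24
The fourth differences are constant, so the polynomial has degree 4.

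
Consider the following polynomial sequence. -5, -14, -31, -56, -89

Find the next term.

-130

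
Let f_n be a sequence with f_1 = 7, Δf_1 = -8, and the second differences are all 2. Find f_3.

-7

Build the table forward from the leading diagonal:
Second differences: 2, 2, 2
First differences: -8, -6, -4
f: 7, -1, -7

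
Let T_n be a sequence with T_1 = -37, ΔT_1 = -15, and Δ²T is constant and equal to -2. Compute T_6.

-132

Build the table forward from the leading diagonal:
D2: -2, -2, -2, -2, -2, -2
D1: -15, -17, -19, -21, -23, -25
T: -37, -52, -69, -88, -109, -132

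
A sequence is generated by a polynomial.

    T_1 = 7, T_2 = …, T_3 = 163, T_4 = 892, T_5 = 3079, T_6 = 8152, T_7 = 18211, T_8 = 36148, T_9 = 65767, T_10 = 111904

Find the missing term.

16

Using the last 8 terms:
Δ: 729  2187  5073  10059  17937  29619  46137
Δ²: 1458  2886  4986  7878  11682  16518
Δ³: 1428  2100  2892  3804  4836
Δ⁴: 672  792  912  1032
Δ⁵: 120  120  120
Constant fifth difference = 120.
Extend backward: 672 − 120 = 552;  1428 − 552 = 876;  1458 − 876 = 582;  729 − 582 = 147;  163 − 147 = 16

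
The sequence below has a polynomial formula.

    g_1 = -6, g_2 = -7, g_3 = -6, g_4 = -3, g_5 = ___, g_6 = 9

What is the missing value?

2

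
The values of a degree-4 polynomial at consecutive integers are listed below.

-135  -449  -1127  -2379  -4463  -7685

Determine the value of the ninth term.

-314  -678  -1252  -2084  -3222
-364  -574  -832  -1138
-210  -258  -306
-48  -48
Fourth differences constant at -48.
-306 − 48 = -354;  -1138 − 354 = -1492;  -3222 − 1492 = -4714;  -7685 − 4714 = -12399
-354 − 48 = -402;  -1492 − 402 = -1894;  -4714 − 1894 = -6608;  -12399 − 6608 = -19007
-402 − 48 = -450;  -1894 − 450 = -2344;  -6608 − 2344 = -8952;  -19007 − 8952 = -27959

-27959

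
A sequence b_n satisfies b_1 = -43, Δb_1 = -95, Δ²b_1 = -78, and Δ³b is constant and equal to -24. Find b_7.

Build the table forward from the leading diagonal:
Third differences: -24, -24, -24, -24, -24, -24, -24
Second differences: -78, -102, -126, -150, -174, -198, -222
First differences: -95, -173, -275, -401, -551, -725, -923
b: -43, -138, -311, -586, -987, -1538, -2263

-2263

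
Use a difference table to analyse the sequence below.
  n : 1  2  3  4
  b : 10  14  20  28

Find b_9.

First differences: 4 , 6 , 8
Second differences: 2 , 2
Second differences constant at 2.
8 + 2 = 10;  28 + 10 = 38
10 + 2 = 12;  38 + 12 = 50
12 + 2 = 14;  50 + 14 = 64
14 + 2 = 16;  64 + 16 = 80
16 + 2 = 18;  80 + 18 = 98

98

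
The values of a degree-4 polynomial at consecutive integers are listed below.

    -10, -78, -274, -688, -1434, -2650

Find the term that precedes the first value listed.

-4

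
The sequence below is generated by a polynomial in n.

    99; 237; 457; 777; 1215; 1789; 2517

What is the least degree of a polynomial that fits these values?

3

138, 220, 320, 438, 574, 728
82, 100, 118, 136, 154
18, 18, 18, 18
The third differences are constant, so the polynomial has degree 3.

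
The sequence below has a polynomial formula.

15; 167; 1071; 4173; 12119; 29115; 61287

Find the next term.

D1: 152  904  3102  7946  16996  32172
D2: 752  2198  4844  9050  15176
D3: 1446  2646  4206  6126
D4: 1200  1560  1920
D5: 360  360
Constant fifth difference = 360, so extend:
1920 + 360 = 2280;  6126 + 2280 = 8406;  15176 + 8406 = 23582;  32172 + 23582 = 55754;  61287 + 55754 = 117041

117041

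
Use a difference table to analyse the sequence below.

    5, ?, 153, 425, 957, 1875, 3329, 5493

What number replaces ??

39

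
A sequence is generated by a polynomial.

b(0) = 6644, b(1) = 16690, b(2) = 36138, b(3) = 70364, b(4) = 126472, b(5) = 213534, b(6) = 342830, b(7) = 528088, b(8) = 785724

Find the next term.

1135082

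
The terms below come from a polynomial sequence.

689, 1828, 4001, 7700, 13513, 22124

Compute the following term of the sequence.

D1: 1139 , 2173 , 3699 , 5813 , 8611
D2: 1034 , 1526 , 2114 , 2798
D3: 492 , 588 , 684
D4: 96 , 96
Fourth differences constant at 96.
684 + 96 = 780;  2798 + 780 = 3578;  8611 + 3578 = 12189;  22124 + 12189 = 34313

34313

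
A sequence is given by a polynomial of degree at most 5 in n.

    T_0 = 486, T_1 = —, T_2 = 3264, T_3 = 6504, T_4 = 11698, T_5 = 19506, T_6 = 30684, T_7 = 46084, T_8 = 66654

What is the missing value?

1414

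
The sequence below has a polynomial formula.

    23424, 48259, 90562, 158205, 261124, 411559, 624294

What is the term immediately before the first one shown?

10009

D1: 24835  42303  67643  102919  150435  212735
D2: 17468  25340  35276  47516  62300
D3: 7872  9936  12240  14784
D4: 2064  2304  2544
D5: 240  240
The fifth differences are constant at 240.
Work back: 2064 − 240 = 1824;  7872 − 1824 = 6048;  17468 − 6048 = 11420;  24835 − 11420 = 13415;  23424 − 13415 = 10009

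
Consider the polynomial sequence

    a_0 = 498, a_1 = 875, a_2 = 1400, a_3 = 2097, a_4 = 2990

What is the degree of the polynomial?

3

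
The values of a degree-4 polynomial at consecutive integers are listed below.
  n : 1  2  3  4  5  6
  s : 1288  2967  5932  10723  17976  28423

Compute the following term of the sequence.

42892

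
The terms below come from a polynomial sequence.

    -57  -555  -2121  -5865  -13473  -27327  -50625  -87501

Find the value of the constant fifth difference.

D1: -498, -1566, -3744, -7608, -13854, -23298, -36876
D2: -1068, -2178, -3864, -6246, -9444, -13578
D3: -1110, -1686, -2382, -3198, -4134
D4: -576, -696, -816, -936
D5: -120, -120, -120

-120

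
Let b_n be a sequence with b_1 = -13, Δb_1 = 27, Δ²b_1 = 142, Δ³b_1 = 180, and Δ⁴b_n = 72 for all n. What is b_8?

11978

Build the table forward from the leading diagonal:
Δ⁴: 72  72  72  72  72  72  72  72
Δ³: 180  252  324  396  468  540  612  684
Δ²: 142  322  574  898  1294  1762  2302  2914
Δ: 27  169  491  1065  1963  3257  5019  7321
b: -13  14  183  674  1739  3702  6959  11978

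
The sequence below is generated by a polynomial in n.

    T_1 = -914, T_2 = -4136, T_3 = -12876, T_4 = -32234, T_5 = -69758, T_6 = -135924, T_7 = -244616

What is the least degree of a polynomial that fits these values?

D1: -3222, -8740, -19358, -37524, -66166, -108692
D2: -5518, -10618, -18166, -28642, -42526
D3: -5100, -7548, -10476, -13884
D4: -2448, -2928, -3408
D5: -480, -480
The fifth differences are constant, so the polynomial has degree 5.

5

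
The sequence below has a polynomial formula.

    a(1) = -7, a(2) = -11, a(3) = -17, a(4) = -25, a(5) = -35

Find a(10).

Δ: -4, -6, -8, -10
Δ²: -2, -2, -2
Second differences constant at -2.
-10 − 2 = -12;  -35 − 12 = -47
-12 − 2 = -14;  -47 − 14 = -61
-14 − 2 = -16;  -61 − 16 = -77
-16 − 2 = -18;  -77 − 18 = -95
-18 − 2 = -20;  -95 − 20 = -115

-115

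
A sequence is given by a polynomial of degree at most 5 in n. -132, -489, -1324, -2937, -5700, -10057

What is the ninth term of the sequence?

-38212

Δ: -357 , -835 , -1613 , -2763 , -4357
Δ²: -478 , -778 , -1150 , -1594
Δ³: -300 , -372 , -444
Δ⁴: -72 , -72
Constant fourth difference = -72, so extend:
-444 − 72 = -516;  -1594 − 516 = -2110;  -4357 − 2110 = -6467;  -10057 − 6467 = -16524
-516 − 72 = -588;  -2110 − 588 = -2698;  -6467 − 2698 = -9165;  -16524 − 9165 = -25689
-588 − 72 = -660;  -2698 − 660 = -3358;  -9165 − 3358 = -12523;  -25689 − 12523 = -38212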